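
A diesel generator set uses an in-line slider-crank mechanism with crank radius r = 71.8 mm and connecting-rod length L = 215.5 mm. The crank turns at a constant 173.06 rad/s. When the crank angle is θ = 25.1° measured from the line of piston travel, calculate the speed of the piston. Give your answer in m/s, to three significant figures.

6.88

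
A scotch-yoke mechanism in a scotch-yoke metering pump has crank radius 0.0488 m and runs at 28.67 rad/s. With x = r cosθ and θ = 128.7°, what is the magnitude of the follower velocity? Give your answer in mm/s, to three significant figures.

1090

ω = 28.67 rad/s
x = r cosθ ⇒ ẋ = −rω sinθ.
|v| = rω|sinθ| = 0.0488·28.67·|sin 128.7°| = 1.0919 m/s = 1091.9 mm/s.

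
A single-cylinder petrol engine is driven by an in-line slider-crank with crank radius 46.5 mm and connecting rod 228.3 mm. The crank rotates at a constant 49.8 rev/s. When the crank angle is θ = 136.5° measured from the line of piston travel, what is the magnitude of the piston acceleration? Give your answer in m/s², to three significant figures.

3240

ω = 2π·49.8 = 312.9 rad/s
x(θ) = r cosθ + √(L² − r² sin²θ); with ω constant, a = ω²·d²x/dθ².
d²x/dθ² = −r cosθ − r²(cos2θ)/√u − r⁴ sin²2θ/(4u^{3/2}),  u = L² − r² sin²θ = 0.0510963 m².
Substituting r = 0.0465 m, L = 0.2283 m, θ = 136.5°: d²x/dθ² = +0.033128 m.
a = ω²·d²x/dθ² = (312.9)²·(+0.033128) = +3243.5 m/s²;  |a| = 3243.5 m/s².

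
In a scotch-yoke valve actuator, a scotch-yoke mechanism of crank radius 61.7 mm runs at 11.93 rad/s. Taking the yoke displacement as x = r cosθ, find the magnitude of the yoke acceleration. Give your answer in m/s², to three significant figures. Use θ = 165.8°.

ω = 11.93 rad/s
x = r cosθ ⇒ ẍ = −rω² cosθ (ω constant).
|a| = rω²|cosθ| = 0.0617·(11.93)²·|cos 165.8°| = 8.5131 m/s².

8.51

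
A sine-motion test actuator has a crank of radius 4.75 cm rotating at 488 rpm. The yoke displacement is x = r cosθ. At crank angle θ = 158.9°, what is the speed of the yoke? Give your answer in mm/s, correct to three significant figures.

ω = 51.1 rad/s (from 488 rpm).
x = r cosθ ⇒ ẋ = −rω sinθ.
|v| = rω|sinθ| = 0.0475·51.1·|sin 158.9°| = 0.87386 m/s = 873.86 mm/s.

874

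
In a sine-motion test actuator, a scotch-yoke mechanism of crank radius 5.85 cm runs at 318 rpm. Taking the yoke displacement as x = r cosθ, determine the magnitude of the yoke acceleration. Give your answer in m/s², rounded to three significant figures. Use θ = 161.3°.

ω = 33.3 rad/s (from 318 rpm).
x = r cosθ ⇒ ẍ = −rω² cosθ (ω constant).
|a| = rω²|cosθ| = 0.0585·(33.3)²·|cos 161.3°| = 61.449 m/s².

61.4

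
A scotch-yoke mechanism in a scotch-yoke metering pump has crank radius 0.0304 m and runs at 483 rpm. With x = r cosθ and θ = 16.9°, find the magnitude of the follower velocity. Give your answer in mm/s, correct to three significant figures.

ω = 50.58 rad/s (from 483 rpm).
x = r cosθ ⇒ ẋ = −rω sinθ.
|v| = rω|sinθ| = 0.0304·50.58·|sin 16.9°| = 0.44699 m/s = 446.99 mm/s.

447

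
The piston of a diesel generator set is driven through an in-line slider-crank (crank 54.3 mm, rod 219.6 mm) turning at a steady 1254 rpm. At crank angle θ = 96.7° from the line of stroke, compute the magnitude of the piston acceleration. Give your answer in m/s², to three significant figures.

341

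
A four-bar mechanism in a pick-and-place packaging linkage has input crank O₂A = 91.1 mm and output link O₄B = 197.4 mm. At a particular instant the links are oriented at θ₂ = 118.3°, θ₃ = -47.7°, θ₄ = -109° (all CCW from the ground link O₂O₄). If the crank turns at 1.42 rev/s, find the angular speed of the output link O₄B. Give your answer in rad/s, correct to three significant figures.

ω₂ = 8.922 rad/s (from 1.42 rev/s).
Differentiating the loop-closure r₂e^{iθ₂}+r₃e^{iθ₃}=r₁+r₄e^{iθ₄} gives r₂ω₂e^{iθ₂}+r₃ω₃e^{iθ₃}=r₄ω₄e^{iθ₄}.
Eliminating the other unknown: ω₄ = r₂ω₂ sin(θ₂−θ₃) / [r₄ sin(θ₄−θ₃)].
Numerator sine = +0.24192; denominator sine = -0.87715.
Result = 0.0911·8.922·(+0.24192) / (0.1974·(-0.87715)) = -1.1356 rad/s; magnitude 1.1356 rad/s.

1.14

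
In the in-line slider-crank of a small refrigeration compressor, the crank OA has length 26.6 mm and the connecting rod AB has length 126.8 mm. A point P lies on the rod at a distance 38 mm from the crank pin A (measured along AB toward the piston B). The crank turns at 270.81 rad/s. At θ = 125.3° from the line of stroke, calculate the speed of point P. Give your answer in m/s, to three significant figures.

ω = 270.8 rad/s.  Crank-pin speed |V_A| = rω = 7.2035 m/s, perpendicular to OA.
Rod angle: sinφ = −(r/L) sinθ ⇒ φ = -9.858°; ω_rod = −rω cosθ/√(L²−r²sin²θ) = +33.32 rad/s.
V_P = V_A + ω_rod × AP, with AP = 0.038 m along the rod.
Components: V_Px = −rω sinθ − a·ω_rod·sinφ = -5.6623 m/s;  V_Py = rω cosθ + a·ω_rod·cosφ = -2.9151 m/s.
|V_P| = √(V_Px² + V_Py²) = 6.3687 m/s.

6.37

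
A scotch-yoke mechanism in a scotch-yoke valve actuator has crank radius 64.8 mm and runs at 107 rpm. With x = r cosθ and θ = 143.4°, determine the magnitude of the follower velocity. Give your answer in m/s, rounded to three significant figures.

0.433

ω = 11.21 rad/s (from 107 rpm).
x = r cosθ ⇒ ẋ = −rω sinθ.
|v| = rω|sinθ| = 0.0648·11.21·|sin 143.4°| = 0.43291 m/s.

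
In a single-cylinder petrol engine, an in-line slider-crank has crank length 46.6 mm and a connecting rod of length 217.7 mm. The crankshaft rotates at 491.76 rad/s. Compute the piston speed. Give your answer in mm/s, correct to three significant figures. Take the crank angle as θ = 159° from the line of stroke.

ω = 491.8 rad/s
For an in-line slider-crank, x = r cosθ + √(L² − r² sin²θ), so v = −rω sinθ·[1 + r cosθ/√(L² − r² sin²θ)].
With r = 0.0466 m, L = 0.2177 m, θ = 159°: √(L² − r² sin²θ) = 0.21706 m.
v = −0.0466·491.8·0.35837·[1 + 0.0466·-0.93358/0.21706] = -6.5664 m/s.
|v| = 6.5664 m/s = 6566.4 mm/s.

6570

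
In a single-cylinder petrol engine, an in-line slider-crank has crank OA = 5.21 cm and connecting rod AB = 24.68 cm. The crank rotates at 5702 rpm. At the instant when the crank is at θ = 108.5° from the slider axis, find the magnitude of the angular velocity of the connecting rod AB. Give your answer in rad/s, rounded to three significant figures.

ω = 597.1 rad/s (converted from 5702 rpm).
The rod makes angle φ with the slider axis where L sinφ = r sinθ; differentiating, L cosφ·φ̇ = r ω cosθ.
L cosφ = √(L² − r² sin²θ) = 0.2418 m.
|ω_rod| = r ω |cosθ| / √(L² − r² sin²θ) = 0.0521·597.1·0.31730/0.2418 = 40.823 rad/s.

40.8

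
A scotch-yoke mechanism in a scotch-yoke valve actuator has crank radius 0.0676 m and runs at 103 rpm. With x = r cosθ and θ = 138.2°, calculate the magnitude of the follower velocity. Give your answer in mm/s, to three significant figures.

ω = 10.79 rad/s (from 103 rpm).
x = r cosθ ⇒ ẋ = −rω sinθ.
|v| = rω|sinθ| = 0.0676·10.79·|sin 138.2°| = 0.486 m/s = 486 mm/s.

486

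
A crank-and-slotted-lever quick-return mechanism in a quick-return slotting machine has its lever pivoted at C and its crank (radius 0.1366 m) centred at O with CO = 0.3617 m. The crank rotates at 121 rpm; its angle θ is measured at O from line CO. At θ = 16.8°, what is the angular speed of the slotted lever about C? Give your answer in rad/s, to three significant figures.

ω = 12.67 rad/s (from 121 rpm).
Crank pin A relative to C: A = (d + r cosθ, r sinθ); lever angle φ = atan2(r sinθ, d + r cosθ).
Differentiating tanφ: φ̇ = rω(d cosθ + r)/(d² + r² + 2dr cosθ).
d² + r² + 2dr cosθ = |CA|² = 0.244085 m²;  d cosθ + r = +0.48286 m.
|ω_lever| = |0.1366·12.67·+0.48286| / 0.244085 = 3.4241 rad/s.

3.42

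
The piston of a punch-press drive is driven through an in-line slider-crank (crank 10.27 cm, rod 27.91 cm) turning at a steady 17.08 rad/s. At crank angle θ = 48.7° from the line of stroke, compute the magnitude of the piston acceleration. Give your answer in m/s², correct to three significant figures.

18.7

ω = 17.08 rad/s
x(θ) = r cosθ + √(L² − r² sin²θ); with ω constant, a = ω²·d²x/dθ².
d²x/dθ² = −r cosθ − r²(cos2θ)/√u − r⁴ sin²2θ/(4u^{3/2}),  u = L² − r² sin²θ = 0.0719439 m².
Substituting r = 0.1027 m, L = 0.2791 m, θ = 48.7°: d²x/dθ² = -0.064135 m.
a = ω²·d²x/dθ² = (17.08)²·(-0.064135) = -18.71 m/s²;  |a| = 18.71 m/s².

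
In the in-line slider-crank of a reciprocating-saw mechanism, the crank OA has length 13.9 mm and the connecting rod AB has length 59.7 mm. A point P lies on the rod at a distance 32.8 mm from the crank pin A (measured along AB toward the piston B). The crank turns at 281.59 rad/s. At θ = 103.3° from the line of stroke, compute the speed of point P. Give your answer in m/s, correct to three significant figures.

3.72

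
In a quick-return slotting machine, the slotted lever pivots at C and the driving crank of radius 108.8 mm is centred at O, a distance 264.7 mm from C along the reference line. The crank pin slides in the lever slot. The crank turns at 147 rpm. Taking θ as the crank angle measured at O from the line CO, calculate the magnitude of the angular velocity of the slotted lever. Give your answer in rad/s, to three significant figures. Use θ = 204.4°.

7.52

ω = 15.39 rad/s (from 147 rpm).
Crank pin A relative to C: A = (d + r cosθ, r sinθ); lever angle φ = atan2(r sinθ, d + r cosθ).
Differentiating tanφ: φ̇ = rω(d cosθ + r)/(d² + r² + 2dr cosθ).
d² + r² + 2dr cosθ = |CA|² = 0.0294493 m²;  d cosθ + r = -0.13226 m.
|ω_lever| = |0.1088·15.39·-0.13226| / 0.0294493 = 7.5218 rad/s.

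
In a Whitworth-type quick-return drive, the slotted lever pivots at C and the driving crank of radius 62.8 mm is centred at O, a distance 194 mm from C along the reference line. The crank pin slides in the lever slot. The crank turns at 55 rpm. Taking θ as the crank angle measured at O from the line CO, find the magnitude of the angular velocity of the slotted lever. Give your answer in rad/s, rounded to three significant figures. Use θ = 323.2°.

1.29

ω = 5.76 rad/s (from 55 rpm).
Crank pin A relative to C: A = (d + r cosθ, r sinθ); lever angle φ = atan2(r sinθ, d + r cosθ).
Differentiating tanφ: φ̇ = rω(d cosθ + r)/(d² + r² + 2dr cosθ).
d² + r² + 2dr cosθ = |CA|² = 0.0610908 m²;  d cosθ + r = +0.21814 m.
|ω_lever| = |0.0628·5.76·+0.21814| / 0.0610908 = 1.2916 rad/s.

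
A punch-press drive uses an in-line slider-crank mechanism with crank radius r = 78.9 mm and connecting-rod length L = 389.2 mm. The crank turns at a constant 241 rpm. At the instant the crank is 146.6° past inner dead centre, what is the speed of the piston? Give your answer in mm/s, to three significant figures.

909

ω = 2π·241/60 = 25.24 rad/s
For an in-line slider-crank, x = r cosθ + √(L² − r² sin²θ), so v = −rω sinθ·[1 + r cosθ/√(L² − r² sin²θ)].
With r = 0.0789 m, L = 0.3892 m, θ = 146.6°: √(L² − r² sin²θ) = 0.38677 m.
v = −0.0789·25.24·0.55048·[1 + 0.0789·-0.83485/0.38677] = -0.90946 m/s.
|v| = 0.90946 m/s = 909.46 mm/s.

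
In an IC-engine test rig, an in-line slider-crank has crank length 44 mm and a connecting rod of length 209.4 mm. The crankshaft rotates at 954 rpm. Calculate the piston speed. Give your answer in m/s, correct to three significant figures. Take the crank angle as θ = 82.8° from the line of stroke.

4.48

ω = 2π·954/60 = 99.9 rad/s
For an in-line slider-crank, x = r cosθ + √(L² − r² sin²θ), so v = −rω sinθ·[1 + r cosθ/√(L² − r² sin²θ)].
With r = 0.044 m, L = 0.2094 m, θ = 82.8°: √(L² − r² sin²θ) = 0.2048 m.
v = −0.044·99.9·0.99211·[1 + 0.044·0.12533/0.2048] = -4.4785 m/s.
|v| = 4.4785 m/s.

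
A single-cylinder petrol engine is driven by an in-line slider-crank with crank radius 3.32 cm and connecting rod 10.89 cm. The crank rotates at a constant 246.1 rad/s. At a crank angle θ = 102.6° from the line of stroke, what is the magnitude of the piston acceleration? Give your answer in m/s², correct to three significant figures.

ω = 246.1 rad/s
x(θ) = r cosθ + √(L² − r² sin²θ); with ω constant, a = ω²·d²x/dθ².
d²x/dθ² = −r cosθ − r²(cos2θ)/√u − r⁴ sin²2θ/(4u^{3/2}),  u = L² − r² sin²θ = 0.0108094 m².
Substituting r = 0.0332 m, L = 0.1089 m, θ = 102.6°: d²x/dθ² = +0.016786 m.
a = ω²·d²x/dθ² = (246.1)²·(+0.016786) = +1016.7 m/s²;  |a| = 1016.7 m/s².

1020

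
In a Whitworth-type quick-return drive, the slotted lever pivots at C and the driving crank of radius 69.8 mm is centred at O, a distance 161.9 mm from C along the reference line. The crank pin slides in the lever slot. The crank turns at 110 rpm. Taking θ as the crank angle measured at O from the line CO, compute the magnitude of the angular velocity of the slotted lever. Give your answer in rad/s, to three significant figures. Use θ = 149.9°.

ω = 11.52 rad/s (from 110 rpm).
Crank pin A relative to C: A = (d + r cosθ, r sinθ); lever angle φ = atan2(r sinθ, d + r cosθ).
Differentiating tanφ: φ̇ = rω(d cosθ + r)/(d² + r² + 2dr cosθ).
d² + r² + 2dr cosθ = |CA|² = 0.0115302 m²;  d cosθ + r = -0.070268 m.
|ω_lever| = |0.0698·11.52·-0.070268| / 0.0115302 = 4.9 rad/s.

4.90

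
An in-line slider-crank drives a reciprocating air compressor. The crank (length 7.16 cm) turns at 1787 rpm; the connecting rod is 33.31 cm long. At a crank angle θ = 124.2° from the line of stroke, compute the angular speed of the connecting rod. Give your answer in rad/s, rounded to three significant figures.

23.0

ω = 187.1 rad/s (converted from 1787 rpm).
The rod makes angle φ with the slider axis where L sinφ = r sinθ; differentiating, L cosφ·φ̇ = r ω cosθ.
L cosφ = √(L² − r² sin²θ) = 0.32779 m.
|ω_rod| = r ω |cosθ| / √(L² − r² sin²θ) = 0.0716·187.1·0.56208/0.32779 = 22.976 rad/s.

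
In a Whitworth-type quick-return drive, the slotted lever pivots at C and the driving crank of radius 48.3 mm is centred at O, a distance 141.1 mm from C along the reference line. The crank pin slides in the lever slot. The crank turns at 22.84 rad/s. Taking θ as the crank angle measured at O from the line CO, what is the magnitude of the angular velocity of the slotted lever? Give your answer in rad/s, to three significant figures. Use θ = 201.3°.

9.61

ω = 22.84 rad/s
Crank pin A relative to C: A = (d + r cosθ, r sinθ); lever angle φ = atan2(r sinθ, d + r cosθ).
Differentiating tanφ: φ̇ = rω(d cosθ + r)/(d² + r² + 2dr cosθ).
d² + r² + 2dr cosθ = |CA|² = 0.00954291 m²;  d cosθ + r = -0.083162 m.
|ω_lever| = |0.0483·22.84·-0.083162| / 0.00954291 = 9.6136 rad/s.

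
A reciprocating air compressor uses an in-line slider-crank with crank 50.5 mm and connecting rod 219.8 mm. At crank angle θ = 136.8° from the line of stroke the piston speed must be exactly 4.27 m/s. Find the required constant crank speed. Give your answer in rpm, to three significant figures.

1420

For an in-line slider-crank, |v_piston| = rω|sinθ|·[1 + r cosθ/√(L² − r² sin²θ)].
With r = 0.0505 m, L = 0.2198 m, θ = 136.8°: the bracketed kinematic factor |dx/dθ| = 0.028707 m.
ω = v/|dx/dθ| = 4.27/0.028707 = 148.75 rad/s.
N = 60ω/(2π) = 1420.4 rpm.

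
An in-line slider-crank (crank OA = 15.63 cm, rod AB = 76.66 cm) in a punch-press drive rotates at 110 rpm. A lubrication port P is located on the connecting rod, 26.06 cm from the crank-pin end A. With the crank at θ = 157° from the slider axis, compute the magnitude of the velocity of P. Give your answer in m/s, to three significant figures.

ω = 11.52 rad/s.  Crank-pin speed |V_A| = rω = 1.8004 m/s, perpendicular to OA.
Rod angle: sinφ = −(r/L) sinθ ⇒ φ = -4.569°; ω_rod = −rω cosθ/√(L²−r²sin²θ) = +2.1688 rad/s.
V_P = V_A + ω_rod × AP, with AP = 0.2606 m along the rod.
Components: V_Px = −rω sinθ − a·ω_rod·sinφ = -0.65846 m/s;  V_Py = rω cosθ + a·ω_rod·cosφ = -1.0939 m/s.
|V_P| = √(V_Px² + V_Py²) = 1.2768 m/s.

1.28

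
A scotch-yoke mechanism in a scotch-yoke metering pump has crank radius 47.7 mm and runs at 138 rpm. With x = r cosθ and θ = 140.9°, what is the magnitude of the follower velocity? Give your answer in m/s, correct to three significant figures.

ω = 14.45 rad/s (from 138 rpm).
x = r cosθ ⇒ ẋ = −rω sinθ.
|v| = rω|sinθ| = 0.0477·14.45·|sin 140.9°| = 0.43474 m/s.

0.435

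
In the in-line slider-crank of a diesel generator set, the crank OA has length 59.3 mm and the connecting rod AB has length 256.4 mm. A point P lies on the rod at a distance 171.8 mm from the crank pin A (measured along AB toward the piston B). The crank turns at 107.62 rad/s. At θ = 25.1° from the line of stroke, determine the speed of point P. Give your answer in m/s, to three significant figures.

ω = 107.6 rad/s.  Crank-pin speed |V_A| = rω = 6.3819 m/s, perpendicular to OA.
Rod angle: sinφ = −(r/L) sinθ ⇒ φ = -5.630°; ω_rod = −rω cosθ/√(L²−r²sin²θ) = -22.649 rad/s.
V_P = V_A + ω_rod × AP, with AP = 0.1718 m along the rod.
Components: V_Px = −rω sinθ − a·ω_rod·sinφ = -3.0889 m/s;  V_Py = rω cosθ + a·ω_rod·cosφ = +1.9069 m/s.
|V_P| = √(V_Px² + V_Py²) = 3.6301 m/s.

3.63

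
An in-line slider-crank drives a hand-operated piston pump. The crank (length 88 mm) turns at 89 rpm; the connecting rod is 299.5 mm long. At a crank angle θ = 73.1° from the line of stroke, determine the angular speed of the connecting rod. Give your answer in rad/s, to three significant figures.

ω = 9.32 rad/s (converted from 89 rpm).
The rod makes angle φ with the slider axis where L sinφ = r sinθ; differentiating, L cosφ·φ̇ = r ω cosθ.
L cosφ = √(L² − r² sin²θ) = 0.28742 m.
|ω_rod| = r ω |cosθ| / √(L² − r² sin²θ) = 0.088·9.32·0.29070/0.28742 = 0.82953 rad/s.

0.830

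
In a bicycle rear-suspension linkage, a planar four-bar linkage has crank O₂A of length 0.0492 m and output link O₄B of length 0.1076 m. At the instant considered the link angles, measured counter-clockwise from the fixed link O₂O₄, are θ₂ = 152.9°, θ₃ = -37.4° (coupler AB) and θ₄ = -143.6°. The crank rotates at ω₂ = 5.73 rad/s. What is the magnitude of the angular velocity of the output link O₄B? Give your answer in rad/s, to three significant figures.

ω₂ = 5.73 rad/s
Differentiating the loop-closure r₂e^{iθ₂}+r₃e^{iθ₃}=r₁+r₄e^{iθ₄} gives r₂ω₂e^{iθ₂}+r₃ω₃e^{iθ₃}=r₄ω₄e^{iθ₄}.
Eliminating the other unknown: ω₄ = r₂ω₂ sin(θ₂−θ₃) / [r₄ sin(θ₄−θ₃)].
Numerator sine = -0.17880; denominator sine = -0.96029.
Result = 0.0492·5.73·(-0.17880) / (0.1076·(-0.96029)) = +0.48784 rad/s; magnitude 0.48784 rad/s.

0.488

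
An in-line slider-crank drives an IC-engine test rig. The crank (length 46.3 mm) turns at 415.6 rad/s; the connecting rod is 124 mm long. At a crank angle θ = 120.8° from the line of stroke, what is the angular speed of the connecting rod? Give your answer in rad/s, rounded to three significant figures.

83.9

ω = 415.6 rad/s
The rod makes angle φ with the slider axis where L sinφ = r sinθ; differentiating, L cosφ·φ̇ = r ω cosθ.
L cosφ = √(L² − r² sin²θ) = 0.11745 m.
|ω_rod| = r ω |cosθ| / √(L² − r² sin²θ) = 0.0463·415.6·0.51204/0.11745 = 83.89 rad/s.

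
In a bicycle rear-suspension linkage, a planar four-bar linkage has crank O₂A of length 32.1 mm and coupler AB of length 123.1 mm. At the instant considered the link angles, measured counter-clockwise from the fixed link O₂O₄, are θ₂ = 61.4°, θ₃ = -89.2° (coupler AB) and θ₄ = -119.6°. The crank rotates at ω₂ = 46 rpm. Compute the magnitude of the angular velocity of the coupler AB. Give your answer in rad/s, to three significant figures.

ω₂ = 4.817 rad/s (from 46 rpm).
Differentiating the loop-closure r₂e^{iθ₂}+r₃e^{iθ₃}=r₁+r₄e^{iθ₄} gives r₂ω₂e^{iθ₂}+r₃ω₃e^{iθ₃}=r₄ω₄e^{iθ₄}.
Eliminating the other unknown: ω₃ = r₂ω₂ sin(θ₄−θ₂) / [r₃ sin(θ₃−θ₄)].
Numerator sine = +0.01745; denominator sine = +0.50603.
Result = 0.0321·4.817·(+0.01745) / (0.1231·(+0.50603)) = +0.043322 rad/s; magnitude 0.043322 rad/s.

0.0433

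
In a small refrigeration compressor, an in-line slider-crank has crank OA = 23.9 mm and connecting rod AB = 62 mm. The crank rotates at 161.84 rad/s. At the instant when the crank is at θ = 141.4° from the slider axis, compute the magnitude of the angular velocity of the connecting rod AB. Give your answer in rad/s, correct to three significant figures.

ω = 161.8 rad/s
The rod makes angle φ with the slider axis where L sinφ = r sinθ; differentiating, L cosφ·φ̇ = r ω cosθ.
L cosφ = √(L² − r² sin²θ) = 0.06018 m.
|ω_rod| = r ω |cosθ| / √(L² − r² sin²θ) = 0.0239·161.8·0.78152/0.06018 = 50.231 rad/s.

50.2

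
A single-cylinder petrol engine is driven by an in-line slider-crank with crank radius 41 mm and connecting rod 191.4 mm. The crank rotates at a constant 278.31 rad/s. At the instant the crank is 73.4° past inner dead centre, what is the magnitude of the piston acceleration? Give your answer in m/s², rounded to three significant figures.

328

ω = 278.3 rad/s
x(θ) = r cosθ + √(L² − r² sin²θ); with ω constant, a = ω²·d²x/dθ².
d²x/dθ² = −r cosθ − r²(cos2θ)/√u − r⁴ sin²2θ/(4u^{3/2}),  u = L² − r² sin²θ = 0.0350902 m².
Substituting r = 0.041 m, L = 0.1914 m, θ = 73.4°: d²x/dθ² = -0.0042365 m.
a = ω²·d²x/dθ² = (278.3)²·(-0.0042365) = -328.15 m/s²;  |a| = 328.15 m/s².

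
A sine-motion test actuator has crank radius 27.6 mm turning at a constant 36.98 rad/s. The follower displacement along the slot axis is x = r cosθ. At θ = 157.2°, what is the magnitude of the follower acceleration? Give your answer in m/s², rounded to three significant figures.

ω = 36.98 rad/s
x = r cosθ ⇒ ẍ = −rω² cosθ (ω constant).
|a| = rω²|cosθ| = 0.0276·(36.98)²·|cos 157.2°| = 34.794 m/s².

34.8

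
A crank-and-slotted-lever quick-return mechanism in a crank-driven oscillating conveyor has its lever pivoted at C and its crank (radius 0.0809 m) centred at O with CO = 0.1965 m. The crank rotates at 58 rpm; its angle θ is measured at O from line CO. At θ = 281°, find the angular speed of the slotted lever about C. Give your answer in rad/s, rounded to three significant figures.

1.14

ω = 6.074 rad/s (from 58 rpm).
Crank pin A relative to C: A = (d + r cosθ, r sinθ); lever angle φ = atan2(r sinθ, d + r cosθ).
Differentiating tanφ: φ̇ = rω(d cosθ + r)/(d² + r² + 2dr cosθ).
d² + r² + 2dr cosθ = |CA|² = 0.0512236 m²;  d cosθ + r = +0.11839 m.
|ω_lever| = |0.0809·6.074·+0.11839| / 0.0512236 = 1.1357 rad/s.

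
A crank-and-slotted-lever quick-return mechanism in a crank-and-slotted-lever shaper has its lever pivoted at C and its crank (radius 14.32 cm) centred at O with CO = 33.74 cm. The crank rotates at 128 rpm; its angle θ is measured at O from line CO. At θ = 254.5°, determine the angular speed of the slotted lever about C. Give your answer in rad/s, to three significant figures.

0.938

ω = 13.4 rad/s (from 128 rpm).
Crank pin A relative to C: A = (d + r cosθ, r sinθ); lever angle φ = atan2(r sinθ, d + r cosθ).
Differentiating tanφ: φ̇ = rω(d cosθ + r)/(d² + r² + 2dr cosθ).
d² + r² + 2dr cosθ = |CA|² = 0.108521 m²;  d cosθ + r = +0.053034 m.
|ω_lever| = |0.1432·13.4·+0.053034| / 0.108521 = 0.93803 rad/s.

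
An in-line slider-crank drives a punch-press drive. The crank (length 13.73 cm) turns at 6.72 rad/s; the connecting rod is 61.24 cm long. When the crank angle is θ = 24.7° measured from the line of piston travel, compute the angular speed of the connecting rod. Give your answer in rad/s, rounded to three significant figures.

ω = 6.72 rad/s
The rod makes angle φ with the slider axis where L sinφ = r sinθ; differentiating, L cosφ·φ̇ = r ω cosθ.
L cosφ = √(L² − r² sin²θ) = 0.60971 m.
|ω_rod| = r ω |cosθ| / √(L² − r² sin²θ) = 0.1373·6.72·0.90851/0.60971 = 1.3748 rad/s.

1.37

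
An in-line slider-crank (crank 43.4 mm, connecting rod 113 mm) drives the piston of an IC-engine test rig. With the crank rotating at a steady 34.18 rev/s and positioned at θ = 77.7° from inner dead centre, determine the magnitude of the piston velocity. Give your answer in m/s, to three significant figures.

9.91

ω = 2π·34.2 = 214.8 rad/s
For an in-line slider-crank, x = r cosθ + √(L² − r² sin²θ), so v = −rω sinθ·[1 + r cosθ/√(L² − r² sin²θ)].
With r = 0.0434 m, L = 0.113 m, θ = 77.7°: √(L² − r² sin²θ) = 0.10474 m.
v = −0.0434·214.8·0.97705·[1 + 0.0434·0.21303/0.10474] = -9.9104 m/s.
|v| = 9.9104 m/s.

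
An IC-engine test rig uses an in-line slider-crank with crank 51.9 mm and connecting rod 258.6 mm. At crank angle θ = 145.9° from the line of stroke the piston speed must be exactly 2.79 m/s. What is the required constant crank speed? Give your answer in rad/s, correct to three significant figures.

For an in-line slider-crank, |v_piston| = rω|sinθ|·[1 + r cosθ/√(L² − r² sin²θ)].
With r = 0.0519 m, L = 0.2586 m, θ = 145.9°: the bracketed kinematic factor |dx/dθ| = 0.024231 m.
ω = v/|dx/dθ| = 2.79/0.024231 = 115.14 rad/s.

115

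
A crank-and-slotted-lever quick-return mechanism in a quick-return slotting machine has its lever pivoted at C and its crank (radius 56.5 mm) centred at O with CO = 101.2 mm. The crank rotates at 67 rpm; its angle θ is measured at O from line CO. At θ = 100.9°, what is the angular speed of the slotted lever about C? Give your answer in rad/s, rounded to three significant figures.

1.31

ω = 7.016 rad/s (from 67 rpm).
Crank pin A relative to C: A = (d + r cosθ, r sinθ); lever angle φ = atan2(r sinθ, d + r cosθ).
Differentiating tanφ: φ̇ = rω(d cosθ + r)/(d² + r² + 2dr cosθ).
d² + r² + 2dr cosθ = |CA|² = 0.0112713 m²;  d cosθ + r = +0.037364 m.
|ω_lever| = |0.0565·7.016·+0.037364| / 0.0112713 = 1.3141 rad/s.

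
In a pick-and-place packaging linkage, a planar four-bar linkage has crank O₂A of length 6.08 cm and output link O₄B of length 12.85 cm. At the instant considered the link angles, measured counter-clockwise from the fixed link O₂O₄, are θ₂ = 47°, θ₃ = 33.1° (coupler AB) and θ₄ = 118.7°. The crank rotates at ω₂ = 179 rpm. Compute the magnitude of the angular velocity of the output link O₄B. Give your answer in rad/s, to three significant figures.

2.14

ω₂ = 18.74 rad/s (from 179 rpm).
Differentiating the loop-closure r₂e^{iθ₂}+r₃e^{iθ₃}=r₁+r₄e^{iθ₄} gives r₂ω₂e^{iθ₂}+r₃ω₃e^{iθ₃}=r₄ω₄e^{iθ₄}.
Eliminating the other unknown: ω₄ = r₂ω₂ sin(θ₂−θ₃) / [r₄ sin(θ₄−θ₃)].
Numerator sine = +0.24023; denominator sine = +0.99705.
Result = 0.0608·18.74·(+0.24023) / (0.1285·(+0.99705)) = +2.1369 rad/s; magnitude 2.1369 rad/s.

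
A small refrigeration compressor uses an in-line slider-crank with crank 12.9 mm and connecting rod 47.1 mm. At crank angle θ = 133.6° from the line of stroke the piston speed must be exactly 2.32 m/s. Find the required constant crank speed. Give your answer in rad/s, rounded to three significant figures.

For an in-line slider-crank, |v_piston| = rω|sinθ|·[1 + r cosθ/√(L² − r² sin²θ)].
With r = 0.0129 m, L = 0.0471 m, θ = 133.6°: the bracketed kinematic factor |dx/dθ| = 0.0075416 m.
ω = v/|dx/dθ| = 2.32/0.0075416 = 307.63 rad/s.

308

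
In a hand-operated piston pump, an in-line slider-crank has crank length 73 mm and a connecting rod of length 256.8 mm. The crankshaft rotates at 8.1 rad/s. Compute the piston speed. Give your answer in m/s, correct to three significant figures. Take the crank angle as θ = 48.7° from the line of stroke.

0.530

ω = 8.1 rad/s
For an in-line slider-crank, x = r cosθ + √(L² − r² sin²θ), so v = −rω sinθ·[1 + r cosθ/√(L² − r² sin²θ)].
With r = 0.073 m, L = 0.2568 m, θ = 48.7°: √(L² − r² sin²θ) = 0.25088 m.
v = −0.073·8.1·0.75126·[1 + 0.073·0.66000/0.25088] = -0.52953 m/s.
|v| = 0.52953 m/s.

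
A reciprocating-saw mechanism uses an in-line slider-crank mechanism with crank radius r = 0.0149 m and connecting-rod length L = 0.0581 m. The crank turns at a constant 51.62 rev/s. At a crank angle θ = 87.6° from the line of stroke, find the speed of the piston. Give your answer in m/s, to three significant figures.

4.88

ω = 2π·51.6 = 324.3 rad/s
For an in-line slider-crank, x = r cosθ + √(L² − r² sin²θ), so v = −rω sinθ·[1 + r cosθ/√(L² − r² sin²θ)].
With r = 0.0149 m, L = 0.0581 m, θ = 87.6°: √(L² − r² sin²θ) = 0.05616 m.
v = −0.0149·324.3·0.99912·[1 + 0.0149·0.04188/0.05616] = -4.882 m/s.
|v| = 4.882 m/s.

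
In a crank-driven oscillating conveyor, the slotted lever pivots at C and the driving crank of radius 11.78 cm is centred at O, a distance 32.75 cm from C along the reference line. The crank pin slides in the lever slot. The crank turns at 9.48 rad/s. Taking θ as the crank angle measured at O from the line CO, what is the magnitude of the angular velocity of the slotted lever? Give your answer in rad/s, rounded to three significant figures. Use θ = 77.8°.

ω = 9.48 rad/s
Crank pin A relative to C: A = (d + r cosθ, r sinθ); lever angle φ = atan2(r sinθ, d + r cosθ).
Differentiating tanφ: φ̇ = rω(d cosθ + r)/(d² + r² + 2dr cosθ).
d² + r² + 2dr cosθ = |CA|² = 0.137439 m²;  d cosθ + r = +0.18701 m.
|ω_lever| = |0.1178·9.48·+0.18701| / 0.137439 = 1.5195 rad/s.

1.52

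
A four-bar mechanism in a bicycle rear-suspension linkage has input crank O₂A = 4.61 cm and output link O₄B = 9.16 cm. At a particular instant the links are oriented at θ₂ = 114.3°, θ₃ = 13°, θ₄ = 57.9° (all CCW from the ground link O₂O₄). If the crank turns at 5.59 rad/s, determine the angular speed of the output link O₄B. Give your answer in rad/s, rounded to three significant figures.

3.91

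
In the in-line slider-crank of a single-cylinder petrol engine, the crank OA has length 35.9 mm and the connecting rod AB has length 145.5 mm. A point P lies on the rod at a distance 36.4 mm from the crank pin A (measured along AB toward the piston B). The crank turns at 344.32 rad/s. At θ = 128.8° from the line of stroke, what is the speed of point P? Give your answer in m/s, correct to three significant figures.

10.9

ω = 344.3 rad/s.  Crank-pin speed |V_A| = rω = 12.361 m/s, perpendicular to OA.
Rod angle: sinφ = −(r/L) sinθ ⇒ φ = -11.086°; ω_rod = −rω cosθ/√(L²−r²sin²θ) = +54.246 rad/s.
V_P = V_A + ω_rod × AP, with AP = 0.0364 m along the rod.
Components: V_Px = −rω sinθ − a·ω_rod·sinφ = -9.2538 m/s;  V_Py = rω cosθ + a·ω_rod·cosφ = -5.8078 m/s.
|V_P| = √(V_Px² + V_Py²) = 10.925 m/s.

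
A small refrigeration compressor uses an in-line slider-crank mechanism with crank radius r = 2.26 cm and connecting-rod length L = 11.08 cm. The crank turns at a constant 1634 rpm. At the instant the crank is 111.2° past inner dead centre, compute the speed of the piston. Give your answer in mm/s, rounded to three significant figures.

3330

ω = 2π·1634/60 = 171.1 rad/s
For an in-line slider-crank, x = r cosθ + √(L² − r² sin²θ), so v = −rω sinθ·[1 + r cosθ/√(L² − r² sin²θ)].
With r = 0.0226 m, L = 0.1108 m, θ = 111.2°: √(L² − r² sin²θ) = 0.10878 m.
v = −0.0226·171.1·0.93232·[1 + 0.0226·-0.36162/0.10878] = -3.3345 m/s.
|v| = 3.3345 m/s = 3334.5 mm/s.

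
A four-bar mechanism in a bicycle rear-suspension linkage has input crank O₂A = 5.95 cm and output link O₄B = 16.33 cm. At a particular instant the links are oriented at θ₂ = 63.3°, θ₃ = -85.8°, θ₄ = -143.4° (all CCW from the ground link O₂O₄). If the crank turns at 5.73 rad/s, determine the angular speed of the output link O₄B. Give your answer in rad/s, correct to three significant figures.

1.27

ω₂ = 5.73 rad/s
Differentiating the loop-closure r₂e^{iθ₂}+r₃e^{iθ₃}=r₁+r₄e^{iθ₄} gives r₂ω₂e^{iθ₂}+r₃ω₃e^{iθ₃}=r₄ω₄e^{iθ₄}.
Eliminating the other unknown: ω₄ = r₂ω₂ sin(θ₂−θ₃) / [r₄ sin(θ₄−θ₃)].
Numerator sine = +0.51354; denominator sine = -0.84433.
Result = 0.0595·5.73·(+0.51354) / (0.1633·(-0.84433)) = -1.2698 rad/s; magnitude 1.2698 rad/s.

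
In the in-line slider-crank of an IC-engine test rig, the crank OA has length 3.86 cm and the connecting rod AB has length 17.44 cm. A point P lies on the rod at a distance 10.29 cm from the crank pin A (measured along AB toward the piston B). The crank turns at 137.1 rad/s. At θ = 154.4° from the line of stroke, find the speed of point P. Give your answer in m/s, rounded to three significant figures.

ω = 137.1 rad/s.  Crank-pin speed |V_A| = rω = 5.2921 m/s, perpendicular to OA.
Rod angle: sinφ = −(r/L) sinθ ⇒ φ = -5.488°; ω_rod = −rω cosθ/√(L²−r²sin²θ) = +27.492 rad/s.
V_P = V_A + ω_rod × AP, with AP = 0.1029 m along the rod.
Components: V_Px = −rω sinθ − a·ω_rod·sinφ = -2.0161 m/s;  V_Py = rω cosθ + a·ω_rod·cosφ = -1.9566 m/s.
|V_P| = √(V_Px² + V_Py²) = 2.8095 m/s.

2.81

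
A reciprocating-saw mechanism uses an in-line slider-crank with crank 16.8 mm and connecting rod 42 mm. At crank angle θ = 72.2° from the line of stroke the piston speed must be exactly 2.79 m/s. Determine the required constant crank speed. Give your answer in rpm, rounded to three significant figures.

1470

For an in-line slider-crank, |v_piston| = rω|sinθ|·[1 + r cosθ/√(L² − r² sin²θ)].
With r = 0.0168 m, L = 0.042 m, θ = 72.2°: the bracketed kinematic factor |dx/dθ| = 0.018111 m.
ω = v/|dx/dθ| = 2.79/0.018111 = 154.05 rad/s.
N = 60ω/(2π) = 1471.1 rpm.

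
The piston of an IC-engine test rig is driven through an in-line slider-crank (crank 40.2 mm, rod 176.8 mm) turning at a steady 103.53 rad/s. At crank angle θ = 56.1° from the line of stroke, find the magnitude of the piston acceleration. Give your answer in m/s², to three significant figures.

204

ω = 103.5 rad/s
x(θ) = r cosθ + √(L² − r² sin²θ); with ω constant, a = ω²·d²x/dθ².
d²x/dθ² = −r cosθ − r²(cos2θ)/√u − r⁴ sin²2θ/(4u^{3/2}),  u = L² − r² sin²θ = 0.0301449 m².
Substituting r = 0.0402 m, L = 0.1768 m, θ = 56.1°: d²x/dθ² = -0.019011 m.
a = ω²·d²x/dθ² = (103.5)²·(-0.019011) = -203.77 m/s²;  |a| = 203.77 m/s².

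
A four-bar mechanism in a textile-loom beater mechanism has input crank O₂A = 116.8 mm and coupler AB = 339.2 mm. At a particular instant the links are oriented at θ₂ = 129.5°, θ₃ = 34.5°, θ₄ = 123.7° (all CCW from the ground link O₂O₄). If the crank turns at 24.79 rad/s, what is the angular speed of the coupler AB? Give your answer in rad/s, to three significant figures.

ω₂ = 24.79 rad/s
Differentiating the loop-closure r₂e^{iθ₂}+r₃e^{iθ₃}=r₁+r₄e^{iθ₄} gives r₂ω₂e^{iθ₂}+r₃ω₃e^{iθ₃}=r₄ω₄e^{iθ₄}.
Eliminating the other unknown: ω₃ = r₂ω₂ sin(θ₄−θ₂) / [r₃ sin(θ₃−θ₄)].
Numerator sine = -0.10106; denominator sine = -0.99990.
Result = 0.1168·24.79·(-0.10106) / (0.3392·(-0.99990)) = +0.86272 rad/s; magnitude 0.86272 rad/s.

0.863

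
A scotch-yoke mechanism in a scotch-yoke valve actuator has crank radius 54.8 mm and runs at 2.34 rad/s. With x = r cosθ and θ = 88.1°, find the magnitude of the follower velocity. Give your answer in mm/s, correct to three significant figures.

128

ω = 2.34 rad/s
x = r cosθ ⇒ ẋ = −rω sinθ.
|v| = rω|sinθ| = 0.0548·2.34·|sin 88.1°| = 0.12816 m/s = 128.16 mm/s.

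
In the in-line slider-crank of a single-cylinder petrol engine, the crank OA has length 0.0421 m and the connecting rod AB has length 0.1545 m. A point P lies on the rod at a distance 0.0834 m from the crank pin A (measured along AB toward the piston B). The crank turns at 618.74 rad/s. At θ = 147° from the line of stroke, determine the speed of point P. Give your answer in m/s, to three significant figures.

16.0

ω = 618.7 rad/s.  Crank-pin speed |V_A| = rω = 26.049 m/s, perpendicular to OA.
Rod angle: sinφ = −(r/L) sinθ ⇒ φ = -8.535°; ω_rod = −rω cosθ/√(L²−r²sin²θ) = +142.98 rad/s.
V_P = V_A + ω_rod × AP, with AP = 0.0834 m along the rod.
Components: V_Px = −rω sinθ − a·ω_rod·sinφ = -12.418 m/s;  V_Py = rω cosθ + a·ω_rod·cosφ = -10.054 m/s.
|V_P| = √(V_Px² + V_Py²) = 15.977 m/s.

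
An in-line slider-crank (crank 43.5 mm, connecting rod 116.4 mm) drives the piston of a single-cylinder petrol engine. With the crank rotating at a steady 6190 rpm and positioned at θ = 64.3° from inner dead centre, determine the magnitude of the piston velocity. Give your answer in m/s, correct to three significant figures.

29.8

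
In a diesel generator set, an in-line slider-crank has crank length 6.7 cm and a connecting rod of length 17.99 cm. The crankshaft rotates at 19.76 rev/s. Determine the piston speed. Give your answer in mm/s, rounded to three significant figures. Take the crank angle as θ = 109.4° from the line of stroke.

6810

ω = 2π·19.8 = 124.2 rad/s
For an in-line slider-crank, x = r cosθ + √(L² − r² sin²θ), so v = −rω sinθ·[1 + r cosθ/√(L² − r² sin²θ)].
With r = 0.067 m, L = 0.1799 m, θ = 109.4°: √(L² − r² sin²θ) = 0.16843 m.
v = −0.067·124.2·0.94322·[1 + 0.067·-0.33216/0.16843] = -6.8094 m/s.
|v| = 6.8094 m/s = 6809.4 mm/s.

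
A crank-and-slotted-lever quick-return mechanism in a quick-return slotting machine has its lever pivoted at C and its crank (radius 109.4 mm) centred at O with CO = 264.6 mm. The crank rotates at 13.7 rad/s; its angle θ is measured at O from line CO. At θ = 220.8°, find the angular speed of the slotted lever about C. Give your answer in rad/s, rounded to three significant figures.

3.57

ω = 13.7 rad/s
Crank pin A relative to C: A = (d + r cosθ, r sinθ); lever angle φ = atan2(r sinθ, d + r cosθ).
Differentiating tanφ: φ̇ = rω(d cosθ + r)/(d² + r² + 2dr cosθ).
d² + r² + 2dr cosθ = |CA|² = 0.0381557 m²;  d cosθ + r = -0.090901 m.
|ω_lever| = |0.1094·13.7·-0.090901| / 0.0381557 = 3.5706 rad/s.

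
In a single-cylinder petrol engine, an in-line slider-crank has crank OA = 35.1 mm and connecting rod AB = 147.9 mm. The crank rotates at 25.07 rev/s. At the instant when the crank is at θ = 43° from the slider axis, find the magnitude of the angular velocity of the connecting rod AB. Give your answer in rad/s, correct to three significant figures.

27.7

ω = 157.5 rad/s (converted from 25.07 rev/s).
The rod makes angle φ with the slider axis where L sinφ = r sinθ; differentiating, L cosφ·φ̇ = r ω cosθ.
L cosφ = √(L² − r² sin²θ) = 0.14595 m.
|ω_rod| = r ω |cosθ| / √(L² − r² sin²θ) = 0.0351·157.5·0.73135/0.14595 = 27.705 rad/s.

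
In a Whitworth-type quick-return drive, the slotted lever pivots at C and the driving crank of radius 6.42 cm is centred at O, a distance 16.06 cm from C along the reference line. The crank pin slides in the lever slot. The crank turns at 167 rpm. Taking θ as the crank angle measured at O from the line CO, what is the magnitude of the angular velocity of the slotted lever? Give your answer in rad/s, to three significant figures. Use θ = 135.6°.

3.74

ω = 17.49 rad/s (from 167 rpm).
Crank pin A relative to C: A = (d + r cosθ, r sinθ); lever angle φ = atan2(r sinθ, d + r cosθ).
Differentiating tanφ: φ̇ = rω(d cosθ + r)/(d² + r² + 2dr cosθ).
d² + r² + 2dr cosθ = |CA|² = 0.0151808 m²;  d cosθ + r = -0.050544 m.
|ω_lever| = |0.0642·17.49·-0.050544| / 0.0151808 = 3.7382 rad/s.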